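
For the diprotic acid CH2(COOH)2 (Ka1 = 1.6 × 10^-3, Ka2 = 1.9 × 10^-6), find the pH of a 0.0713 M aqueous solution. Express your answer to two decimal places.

pH = 2.00

Since Ka1 ≫ Ka2, the first ionization dominates [H+].
Ka1 = x²/(0.0713 − x) = 1.6 × 10^-3
Solving the quadratic: x = (−Ka1 + √(Ka1² + 4·Ka1·C₀))/2 = 9.91 × 10^-3 M
pH = −log(9.91 × 10^-3) = 2.00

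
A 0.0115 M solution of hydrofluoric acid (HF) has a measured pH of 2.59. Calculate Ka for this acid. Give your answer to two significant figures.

Ka = 7.4 × 10^-4

[H+] = 10^(-2.59) = 2.57 × 10^-3 M
At equilibrium [HA] = 0.0115 − 2.57 × 10^-3 = 8.93 × 10^-3 M
Ka = [H+][A-]/[HA] = (2.57 × 10^-3)² / 8.93 × 10^-3 = 7.4 × 10^-4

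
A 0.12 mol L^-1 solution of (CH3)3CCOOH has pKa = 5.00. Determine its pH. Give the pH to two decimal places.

(CH3)3CCOOH ⇌ (CH3)3CCOO- + H+
Ka = 10^(−5.00) = 1.00 × 10^-5
From the ICE table, Ka = x²/(0.12 − x) = 1.00 × 10^-5.
Assume x ≪ 0.12: x ≈ √(1.00 × 10^-5 × 0.12) = 1.10 × 10^-3 M
Check: 0.91% ionized — well under 5%, approximation valid.
pH = −log(1.10 × 10^-3) = 2.96

pH = 2.96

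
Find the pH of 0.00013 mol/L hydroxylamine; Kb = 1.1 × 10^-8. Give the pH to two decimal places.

pH = 8.08

NH2OH + H2O ⇌ NH3OH+ + OH-
From the ICE table, Kb = x²/(0.00013 − x) = 1.1 × 10^-8.
Neglecting x in the denominator: x = √(1.1 × 10^-8 × 0.00013) = 1.20 × 10^-6 M
pOH = 5.92, so pH = 14.00 − pOH = 8.08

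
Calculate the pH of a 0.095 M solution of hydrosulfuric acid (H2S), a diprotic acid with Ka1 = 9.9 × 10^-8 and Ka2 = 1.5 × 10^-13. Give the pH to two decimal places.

Ka1 ≫ Ka2, so treat the first dissociation as the only significant source of H+.
Ka1 = x²/(0.095 − x) = 9.9 × 10^-8
x ≈ √(9.9 × 10^-8 × 0.095) = 9.70 × 10^-5 M
pH = −log(9.70 × 10^-5) = 4.01

pH = 4.01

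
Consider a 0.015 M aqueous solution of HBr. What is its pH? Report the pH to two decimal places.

pH = 1.82

HBr is a strong acid and dissociates completely, so [H+] = 0.015 M.
pH = -log(0.015) = 1.82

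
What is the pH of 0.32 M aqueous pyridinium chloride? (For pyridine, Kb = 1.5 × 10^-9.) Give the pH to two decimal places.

C5H5NH+ is the conjugate acid of the weak base C5H5N.
Ka = Kw/Kb = 1.0×10^-14 / 1.5 × 10^-9 = 6.67 × 10^-6
From the ICE table, Ka = x²/(0.32 − x) = 6.67 × 10^-6.
Since Ka ≪ C₀, x ≈ √(Ka·C₀) = 1.46 × 10^-3 M.
pH = −log(1.46 × 10^-3) = 2.84

pH = 2.84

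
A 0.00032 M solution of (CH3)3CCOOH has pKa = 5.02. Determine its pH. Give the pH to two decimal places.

(CH3)3CCOOH ⇌ (CH3)3CCOO- + H+
Ka = 10^(−5.02) = 9.55 × 10^-6
From the ICE table, Ka = [H+]²/(0.00032 − [H+]) = 9.55 × 10^-6.
The 5% rule fails; solving [H+]² + Ka·[H+] − Ka·C₀ = 0 exactly:
[H+] = [−9.55e-06 + √(9.55e-06² + 1.22e-08)]/2 = 5.07 × 10^-5 M
pH = −log[H+] = −log(5.07 × 10^-5) = 4.29

pH = 4.29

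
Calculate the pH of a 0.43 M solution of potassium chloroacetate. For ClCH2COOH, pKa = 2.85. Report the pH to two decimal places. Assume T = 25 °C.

ClCH2COO- is the conjugate base of the weak acid ClCH2COOH.
Ka = 10^(−2.85) = 1.41 × 10^-3
Kb = Kw/Ka = 1.0×10^-14 / 1.41 × 10^-3 = 7.09 × 10^-12
Let x = [OH-] at equilibrium. Kb = x²/(0.43 − x).
Since Kb ≪ C₀, x ≈ √(Kb·C₀) = 1.75 × 10^-6 M.
pOH = 5.76, so pH = 14.00 − pOH = 8.24

pH = 8.24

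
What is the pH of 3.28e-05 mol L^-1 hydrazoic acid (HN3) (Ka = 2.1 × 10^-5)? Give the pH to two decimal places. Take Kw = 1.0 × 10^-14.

pH = 4.75

HN3 ⇌ N3- + H+
Let x = [H+] at equilibrium. Ka = x²/(3.28e-05 − x).
x is not negligible relative to C₀; solve x² + 2.1e-05·x − 6.89e-10 = 0.
x = [−2.1e-05 + √(2.1e-05² + 2.76e-09)]/2 = 1.78 × 10^-5 M
pH = −log(1.78 × 10^-5) = 4.75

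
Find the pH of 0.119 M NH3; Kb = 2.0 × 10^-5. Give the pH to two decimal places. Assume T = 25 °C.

pH = 11.19

NH3 + H2O ⇌ NH4+ + OH-
Kb = x²/(0.119 − x) = 2.0 × 10^-5
Since Kb ≪ C₀, x ≈ √(Kb·C₀) = 1.54 × 10^-3 M.
pOH = 2.81, so pH = 14.00 − pOH = 11.19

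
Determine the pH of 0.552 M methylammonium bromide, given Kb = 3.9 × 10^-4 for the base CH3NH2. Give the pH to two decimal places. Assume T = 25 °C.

pH = 5.42

CH3NH3+ is the conjugate acid of the weak base CH3NH2.
Ka = Kw/Kb = 1.0×10^-14 / 3.9 × 10^-4 = 2.56 × 10^-11
Ka = x²/(0.552 − x) = 2.56 × 10^-11
Neglecting x in the denominator: x = √(2.56 × 10^-11 × 0.552) = 3.76 × 10^-6 M
pH = −log[H+] = −log(3.76 × 10^-6) = 5.42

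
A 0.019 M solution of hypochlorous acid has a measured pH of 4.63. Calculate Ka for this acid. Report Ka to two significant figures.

[H+] = 10^(-4.63) = 2.34 × 10^-5 M
At equilibrium [HA] = 0.019 − 2.34 × 10^-5 = 1.90 × 10^-2 M
Ka = [H+][A-]/[HA] = (2.34 × 10^-5)² / 1.90 × 10^-2 = 2.9 × 10^-8

Ka = 2.9 × 10^-8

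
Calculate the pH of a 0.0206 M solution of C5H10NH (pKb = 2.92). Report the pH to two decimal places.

C5H10NH + H2O ⇌ C5H10NH2+ + OH-
Kb = 10^(−2.92) = 1.20 × 10^-3
From the ICE table, Kb = [OH-]²/(0.0206 − [OH-]) = 1.20 × 10^-3.
[OH-] is not negligible relative to C₀; solve [OH-]² + 0.0012·[OH-] − 2.47e-05 = 0.
[OH-] = (−Kb + √(Kb² + 4·Kb·C₀))/2 = 4.41 × 10^-3 M
pOH = 2.36, so pH = 14.00 − pOH = 11.64

pH = 11.64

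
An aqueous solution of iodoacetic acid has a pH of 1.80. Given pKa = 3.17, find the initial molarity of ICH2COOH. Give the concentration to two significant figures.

C₀ = 3.9 × 10^-1 M

[H+] = 10^(-1.80) = 1.58 × 10^-2 M = x
Ka = 10^(−3.17) = 6.76 × 10^-4
Ka = x²/(C₀ − x) ⇒ C₀ = x + x²/Ka
C₀ = 1.58 × 10^-2 + (1.58 × 10^-2)²/(6.76 × 10^-4) = 3.85 × 10^-1 M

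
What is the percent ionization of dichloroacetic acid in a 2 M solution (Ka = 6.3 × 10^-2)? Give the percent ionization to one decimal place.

16.2%

Cl2CHCOOH ⇌ Cl2CHCOO- + H+; let x = [H+] at equilibrium.
Ka = x²/(C₀ − x); solving the quadratic gives x = 3.25 × 10^-1 M.
% ionization = x/C₀ × 100% = 3.25 × 10^-1/2 × 100% = 16.2%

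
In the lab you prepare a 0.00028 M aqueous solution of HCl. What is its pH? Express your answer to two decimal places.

HCl is a strong acid and dissociates completely, so [H+] = 0.00028 M.
pH = -log(0.00028) = 3.55

pH = 3.55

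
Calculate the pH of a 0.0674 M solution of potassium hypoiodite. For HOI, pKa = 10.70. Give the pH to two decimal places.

OI- is the conjugate base of the weak acid HOI.
Ka = 10^(−10.70) = 2.00 × 10^-11
Kb = Kw/Ka = 1.0×10^-14 / 2.00 × 10^-11 = 5.00 × 10^-4
Kb = x²/(0.0674 − x) = 5.00 × 10^-4
x is not negligible relative to C₀; solve x² + 0.0005·x − 3.37e-05 = 0.
x = [−0.0005 + √(0.0005² + 0.000135)]/2 = 5.56 × 10^-3 M
pOH = −log(5.56 × 10^-3) = 2.25; pH = 14.00 − 2.25 = 11.75

pH = 11.75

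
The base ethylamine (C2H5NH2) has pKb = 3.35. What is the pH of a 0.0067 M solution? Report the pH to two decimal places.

C2H5NH2 + H2O ⇌ C2H5NH3+ + OH-
Kb = 10^(−3.35) = 4.47 × 10^-4
Let x = [OH-] at equilibrium. Kb = x²/(0.0067 − x).
x is not negligible relative to C₀; solve x² + 0.000447·x − 2.99e-06 = 0.
x = [−0.000447 + √(0.000447² + 1.2e-05)]/2 = 1.52 × 10^-3 M
pOH = −log(1.52 × 10^-3) = 2.82; pH = 14.00 − 2.82 = 11.18

pH = 11.18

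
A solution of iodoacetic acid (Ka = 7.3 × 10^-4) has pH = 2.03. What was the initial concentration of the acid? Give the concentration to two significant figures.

[H+] = 10^(-2.03) = 9.33 × 10^-3 M = x
Ka = x²/(C₀ − x) ⇒ C₀ = x + x²/Ka
C₀ = 9.33 × 10^-3 + (9.33 × 10^-3)²/(7.3 × 10^-4) = 1.29 × 10^-1 M

C₀ = 1.3 × 10^-1 M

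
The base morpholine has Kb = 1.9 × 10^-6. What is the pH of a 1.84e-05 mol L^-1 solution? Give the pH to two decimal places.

pH = 8.70

C4H8ONH + H2O ⇌ C4H8ONH2+ + OH-
From the ICE table, Kb = x²/(1.84e-05 − x) = 1.9 × 10^-6.
x is not negligible relative to C₀; solve x² + 1.9e-06·x − 3.5e-11 = 0.
x = (−Kb + √(Kb² + 4·Kb·C₀))/2 = 5.04 × 10^-6 M
pOH = −log(5.04 × 10^-6) = 5.30; pH = 14.00 − 5.30 = 8.70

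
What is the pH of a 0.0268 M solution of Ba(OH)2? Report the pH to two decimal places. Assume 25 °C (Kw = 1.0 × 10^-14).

Ba(OH)2 is a strong base (each formula unit releases 2 OH-); [OH-] = 0.0536 M.
pOH = -log(0.0536) = 1.27
pH = 14.00 - 1.27 = 12.73

pH = 12.73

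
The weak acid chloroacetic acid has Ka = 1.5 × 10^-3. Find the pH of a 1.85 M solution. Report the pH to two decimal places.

ClCH2COOH ⇌ ClCH2COO- + H+
Let x = [H+] at equilibrium. Ka = x²/(1.85 − x).
Since Ka ≪ C₀, x ≈ √(Ka·C₀) = 5.27 × 10^-2 M.
pH = −log[H+] = −log(5.27 × 10^-2) = 1.28

pH = 1.28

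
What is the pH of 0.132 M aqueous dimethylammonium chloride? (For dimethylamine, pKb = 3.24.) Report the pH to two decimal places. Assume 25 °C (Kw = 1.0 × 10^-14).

pH = 5.82

(CH3)2NH2+ is the conjugate acid of the weak base (CH3)2NH.
Kb = 10^(−3.24) = 5.75 × 10^-4
Ka = Kw/Kb = 1.0×10^-14 / 5.75 × 10^-4 = 1.74 × 10^-11
From the ICE table, Ka = x²/(0.132 − x) = 1.74 × 10^-11.
Assume x ≪ 0.132: x ≈ √(1.74 × 10^-11 × 0.132) = 1.52 × 10^-6 M
Check: 0.0011% ionized — well under 5%, approximation valid.
pH = −log[H+] = −log(1.52 × 10^-6) = 5.82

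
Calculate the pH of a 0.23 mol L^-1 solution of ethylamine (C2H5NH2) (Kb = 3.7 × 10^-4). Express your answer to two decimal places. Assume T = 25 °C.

C2H5NH2 + H2O ⇌ C2H5NH3+ + OH-
Let x = [OH-] at equilibrium. Kb = x²/(0.23 − x).
Assume x ≪ 0.23: x ≈ √(3.7 × 10^-4 × 0.23) = 9.22 × 10^-3 M
pOH = −log(9.22 × 10^-3) = 2.04; pH = 14.00 − 2.04 = 11.96

pH = 11.96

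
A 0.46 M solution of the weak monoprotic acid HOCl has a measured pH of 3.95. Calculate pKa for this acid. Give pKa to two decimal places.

[H+] = 10^(-3.95) = 1.12 × 10^-4 M
At equilibrium [HA] = 0.46 − 1.12 × 10^-4 = 4.60 × 10^-1 M
Ka = [H+][A-]/[HA] = (1.12 × 10^-4)² / 4.60 × 10^-1 = 2.73 × 10^-8
pKa = -log(2.73 × 10^-8) = 7.56

pKa = 7.56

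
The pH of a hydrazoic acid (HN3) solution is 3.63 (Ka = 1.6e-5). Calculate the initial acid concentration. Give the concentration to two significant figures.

[H+] = 10^(-3.63) = 2.34 × 10^-4 M = x
Ka = x²/(C₀ − x) ⇒ C₀ = x + x²/Ka
C₀ = 2.34 × 10^-4 + (2.34 × 10^-4)²/(1.6 × 10^-5) = 3.66 × 10^-3 M

C₀ = 3.7 × 10^-3 M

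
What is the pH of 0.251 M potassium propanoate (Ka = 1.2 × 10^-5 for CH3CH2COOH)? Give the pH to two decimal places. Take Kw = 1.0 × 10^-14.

pH = 9.16

CH3CH2COO- is the conjugate base of the weak acid CH3CH2COOH.
Kb = Kw/Ka = 1.0×10^-14 / 1.2 × 10^-5 = 8.33 × 10^-10
Kb = [OH-]²/(0.251 − [OH-]) = 8.33 × 10^-10
Neglecting [OH-] in the denominator: [OH-] = √(8.33 × 10^-10 × 0.251) = 1.45 × 10^-5 M
Check: 0.0058% ionized — well under 5%, approximation valid.
pOH = 4.84, so pH = 14.00 − pOH = 9.16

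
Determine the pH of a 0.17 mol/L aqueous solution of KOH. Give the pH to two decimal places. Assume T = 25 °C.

pH = 13.23

KOH is a strong base; [OH-] = 0.17 M.
pOH = -log(0.17) = 0.77
pH = 14.00 - 0.77 = 13.23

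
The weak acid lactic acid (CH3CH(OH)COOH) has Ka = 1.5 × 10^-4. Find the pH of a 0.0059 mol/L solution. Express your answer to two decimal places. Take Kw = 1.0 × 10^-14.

pH = 3.06

CH3CH(OH)COOH ⇌ CH3CH(OH)COO- + H+
Let x = [H+] at equilibrium. Ka = x²/(0.0059 − x).
x is not negligible relative to C₀; solve x² + 0.00015·x − 8.85e-07 = 0.
x = [−0.00015 + √(0.00015² + 3.54e-06)]/2 = 8.69 × 10^-4 M
pH = −log[H+] = −log(8.69 × 10^-4) = 3.06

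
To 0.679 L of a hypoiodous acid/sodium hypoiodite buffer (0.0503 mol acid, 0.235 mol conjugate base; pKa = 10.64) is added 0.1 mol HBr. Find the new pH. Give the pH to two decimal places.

Added H+ converts OI- to HOI: HOI → 0.15 mol, OI- → 0.135 mol.
pH = pKa + log([A⁻]/[HA]) = 10.64 + log(0.135/0.15) = 10.64 -0.046

pH = 10.59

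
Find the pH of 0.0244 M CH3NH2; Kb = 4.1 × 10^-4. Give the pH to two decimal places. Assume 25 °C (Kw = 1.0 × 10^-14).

CH3NH2 + H2O ⇌ CH3NH3+ + OH-
Kb = [OH-]²/(0.0244 − [OH-]) = 4.1 × 10^-4
Here C₀/Kb ≈ 59.5, so the small-[OH-] approximation fails. Use the quadratic:
[OH-] = [−0.00041 + √(0.00041² + 4e-05)]/2 = 2.96 × 10^-3 M
pOH = −log(2.96 × 10^-3) = 2.53; pH = 14.00 − 2.53 = 11.47

pH = 11.47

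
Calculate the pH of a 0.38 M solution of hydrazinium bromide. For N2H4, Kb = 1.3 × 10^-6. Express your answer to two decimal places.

N2H5+ is the conjugate acid of the weak base N2H4.
Ka = Kw/Kb = 1.0×10^-14 / 1.3 × 10^-6 = 7.69 × 10^-9
Ka = x²/(0.38 − x) = 7.69 × 10^-9
Neglecting x in the denominator: x = √(7.69 × 10^-9 × 0.38) = 5.41 × 10^-5 M
pH = −log[H+] = −log(5.41 × 10^-5) = 4.27

pH = 4.27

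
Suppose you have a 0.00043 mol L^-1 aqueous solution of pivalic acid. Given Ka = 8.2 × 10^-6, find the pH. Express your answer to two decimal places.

(CH3)3CCOOH ⇌ (CH3)3CCOO- + H+
From the ICE table, Ka = [H+]²/(0.00043 − [H+]) = 8.2 × 10^-6.
The 5% rule fails; solving [H+]² + Ka·[H+] − Ka·C₀ = 0 exactly:
[H+] = (−Ka + √(Ka² + 4·Ka·C₀))/2 = 5.54 × 10^-5 M
pH = −log[H+] = −log(5.54 × 10^-5) = 4.26

pH = 4.26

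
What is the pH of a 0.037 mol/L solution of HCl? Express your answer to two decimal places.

pH = 1.43

HCl is a strong acid and dissociates completely, so [H+] = 0.037 M.
pH = -log(0.037) = 1.43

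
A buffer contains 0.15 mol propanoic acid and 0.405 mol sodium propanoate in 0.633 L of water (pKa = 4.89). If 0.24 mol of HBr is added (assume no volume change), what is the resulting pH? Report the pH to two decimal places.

Added H+ converts CH3CH2COO- to CH3CH2COOH: CH3CH2COOH → 0.39 mol, CH3CH2COO- → 0.165 mol.
pH = pKa + log(n_CH3CH2COO-/n_CH3CH2COOH) = 4.89 + log(0.165/0.39) = 4.89 + (-0.374)

pH = 4.52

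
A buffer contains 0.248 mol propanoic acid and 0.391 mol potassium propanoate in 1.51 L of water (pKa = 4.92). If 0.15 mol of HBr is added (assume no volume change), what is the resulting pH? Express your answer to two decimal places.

After neutralization: n(CH3CH2COOH) = 0.398 mol, n(CH3CH2COO-) = 0.241 mol.
pH = pKa + log([A⁻]/[HA]) = 4.92 + log(0.241/0.398) = 4.92 -0.218

pH = 4.70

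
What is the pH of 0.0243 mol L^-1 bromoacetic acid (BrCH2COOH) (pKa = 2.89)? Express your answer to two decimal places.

BrCH2COOH ⇌ BrCH2COO- + H+
Ka = 10^(−2.89) = 1.29 × 10^-3
Let x = [H+] at equilibrium. Ka = x²/(0.0243 − x).
x is not negligible relative to C₀; solve x² + 0.00129·x − 3.13e-05 = 0.
x = (−Ka + √(Ka² + 4·Ka·C₀))/2 = 4.99 × 10^-3 M
pH = −log[H+] = −log(4.99 × 10^-3) = 2.30

pH = 2.30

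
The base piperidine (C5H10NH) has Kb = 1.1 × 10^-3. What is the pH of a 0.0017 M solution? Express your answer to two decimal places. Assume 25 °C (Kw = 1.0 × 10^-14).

pH = 10.97

C5H10NH + H2O ⇌ C5H10NH2+ + OH-
Kb = x²/(0.0017 − x) = 1.1 × 10^-3
x is not negligible relative to C₀; solve x² + 0.0011·x − 1.87e-06 = 0.
x = [−0.0011 + √(0.0011² + 7.48e-06)]/2 = 9.24 × 10^-4 M
pOH = −log(9.24 × 10^-4) = 3.03; pH = 14.00 − 3.03 = 10.97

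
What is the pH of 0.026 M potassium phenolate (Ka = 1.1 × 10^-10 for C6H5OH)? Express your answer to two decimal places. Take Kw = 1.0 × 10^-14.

pH = 11.17

C6H5O- is the conjugate base of the weak acid C6H5OH.
Kb = Kw/Ka = 1.0×10^-14 / 1.1 × 10^-10 = 9.09 × 10^-5
From the ICE table, Kb = x²/(0.026 − x) = 9.09 × 10^-5.
x is not negligible relative to C₀; solve x² + 9.09e-05·x − 2.36e-06 = 0.
x = [−9.09e-05 + √(9.09e-05² + 9.45e-06)]/2 = 1.49 × 10^-3 M
pOH = 2.83, so pH = 14.00 − pOH = 11.17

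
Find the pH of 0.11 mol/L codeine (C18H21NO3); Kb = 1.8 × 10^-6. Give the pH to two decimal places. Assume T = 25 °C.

C18H21NO3 + H2O ⇌ C18H22NO3+ + OH-
From the ICE table, Kb = [OH-]²/(0.11 − [OH-]) = 1.8 × 10^-6.
Neglecting [OH-] in the denominator: [OH-] = √(1.8 × 10^-6 × 0.11) = 4.45 × 10^-4 M
Check: 0.4% ionized — well under 5%, approximation valid.
pOH = −log(4.45 × 10^-4) = 3.35; pH = 14.00 − 3.35 = 10.65

pH = 10.65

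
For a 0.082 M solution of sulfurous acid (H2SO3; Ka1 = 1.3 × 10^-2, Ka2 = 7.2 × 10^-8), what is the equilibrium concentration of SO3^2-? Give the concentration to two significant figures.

First ionization gives [H+] ≈ [HSO3-] = 2.68 × 10^-2 M.
Second step: Ka2 = [H+][SO3^2-]/[HSO3-] ≈ [SO3^2-] (since [H+] ≈ [HSO3-]).
So [SO3^2-] ≈ Ka2.

7.2 × 10^-8 M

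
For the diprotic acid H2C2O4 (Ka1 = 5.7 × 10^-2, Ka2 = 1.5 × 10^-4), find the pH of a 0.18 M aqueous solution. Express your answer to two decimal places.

pH = 1.12

Ka1 ≫ Ka2, so treat the first dissociation as the only significant source of H+.
Ka1 = x²/(0.18 − x) = 5.7 × 10^-2
Solving the quadratic: x = (−Ka1 + √(Ka1² + 4·Ka1·C₀))/2 = 7.67 × 10^-2 M
pH = −log(7.67 × 10^-2) = 1.12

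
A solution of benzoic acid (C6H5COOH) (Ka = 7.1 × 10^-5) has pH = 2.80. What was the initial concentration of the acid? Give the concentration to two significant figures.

[H+] = 10^(-2.80) = 1.58 × 10^-3 M = x
Ka = x²/(C₀ − x) ⇒ C₀ = x + x²/Ka
C₀ = 1.58 × 10^-3 + (1.58 × 10^-3)²/(7.1 × 10^-5) = 3.67 × 10^-2 M

C₀ = 3.7 × 10^-2 M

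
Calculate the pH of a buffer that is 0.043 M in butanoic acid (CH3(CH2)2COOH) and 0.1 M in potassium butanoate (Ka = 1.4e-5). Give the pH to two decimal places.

pH = 5.22

pKa = −log(1.4 × 10^-5) = 4.854
Using pH = pKa + log([base]/[acid]) with [base]/[acid] = 0.1/0.043:
pH = 4.854 + (+0.367) = 5.22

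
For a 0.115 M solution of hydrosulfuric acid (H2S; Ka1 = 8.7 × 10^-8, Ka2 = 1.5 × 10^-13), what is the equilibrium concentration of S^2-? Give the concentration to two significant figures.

1.5 × 10^-13 M

First ionization gives [H+] ≈ [HS-] = 1.00 × 10^-4 M.
Second step: Ka2 = [H+][S^2-]/[HS-] ≈ [S^2-] (since [H+] ≈ [HS-]).
So [S^2-] ≈ Ka2.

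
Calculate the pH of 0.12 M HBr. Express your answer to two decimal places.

pH = 0.92

HBr is a strong acid and dissociates completely, so [H+] = 0.12 M.
pH = -log(0.12) = 0.92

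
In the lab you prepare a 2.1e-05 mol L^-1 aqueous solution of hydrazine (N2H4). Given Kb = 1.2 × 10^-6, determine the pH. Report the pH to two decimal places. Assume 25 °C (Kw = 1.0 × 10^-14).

pH = 8.65

N2H4 + H2O ⇌ N2H5+ + OH-
Kb = x²/(2.1e-05 − x) = 1.2 × 10^-6
Here C₀/Kb ≈ 17.5, so the small-x approximation fails. Use the quadratic:
x = [−1.2e-06 + √(1.2e-06² + 1.01e-10)]/2 = 4.46 × 10^-6 M
pOH = 5.35, so pH = 14.00 − pOH = 8.65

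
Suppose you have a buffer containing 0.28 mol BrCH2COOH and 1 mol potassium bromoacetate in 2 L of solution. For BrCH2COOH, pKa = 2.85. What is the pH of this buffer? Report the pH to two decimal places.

pH = 3.40

pH = pKa + log([A⁻]/[HA]) = 2.85 + log(1/0.28)
pH = 2.85 + (+0.553) = 3.40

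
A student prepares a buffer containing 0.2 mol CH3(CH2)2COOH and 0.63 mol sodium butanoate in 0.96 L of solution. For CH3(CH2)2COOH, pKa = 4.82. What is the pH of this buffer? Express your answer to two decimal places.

pH = 5.32

Using pH = pKa + log([base]/[acid]) with [base]/[acid] = 0.63/0.2:
pH = 4.82 + (+0.498) = 5.32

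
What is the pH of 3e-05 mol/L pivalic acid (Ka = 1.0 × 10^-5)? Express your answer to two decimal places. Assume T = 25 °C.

(CH3)3CCOOH ⇌ (CH3)3CCOO- + H+
Ka = [H+]²/(3e-05 − [H+]) = 1.0 × 10^-5
The 5% rule fails; solving [H+]² + Ka·[H+] − Ka·C₀ = 0 exactly:
[H+] = (−Ka + √(Ka² + 4·Ka·C₀))/2 = 1.30 × 10^-5 M
pH = −log[H+] = −log(1.30 × 10^-5) = 4.89

pH = 4.89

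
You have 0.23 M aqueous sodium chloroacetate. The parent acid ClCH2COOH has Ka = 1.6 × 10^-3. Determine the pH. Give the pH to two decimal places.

ClCH2COO- is the conjugate base of the weak acid ClCH2COOH.
Kb = Kw/Ka = 1.0×10^-14 / 1.6 × 10^-3 = 6.25 × 10^-12
Kb = [OH-]²/(0.23 − [OH-]) = 6.25 × 10^-12
Since Kb ≪ C₀, [OH-] ≈ √(Kb·C₀) = 1.20 × 10^-6 M.
pOH = −log(1.20 × 10^-6) = 5.92; pH = 14.00 − 5.92 = 8.08

pH = 8.08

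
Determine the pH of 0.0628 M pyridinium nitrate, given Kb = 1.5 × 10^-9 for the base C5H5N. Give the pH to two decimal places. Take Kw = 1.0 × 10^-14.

pH = 3.19

C5H5NH+ is the conjugate acid of the weak base C5H5N.
Ka = Kw/Kb = 1.0×10^-14 / 1.5 × 10^-9 = 6.67 × 10^-6
Ka = [H+]²/(0.0628 − [H+]) = 6.67 × 10^-6
Assume [H+] ≪ 0.0628: [H+] ≈ √(6.67 × 10^-6 × 0.0628) = 6.47 × 10^-4 M
([H+]/C₀ = 1% < 5%, so the approximation holds.)
pH = −log(6.47 × 10^-4) = 3.19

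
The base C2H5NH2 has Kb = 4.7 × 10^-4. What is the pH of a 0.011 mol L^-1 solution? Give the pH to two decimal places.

C2H5NH2 + H2O ⇌ C2H5NH3+ + OH-
From the ICE table, Kb = [OH-]²/(0.011 − [OH-]) = 4.7 × 10^-4.
[OH-] is not negligible relative to C₀; solve [OH-]² + 0.00047·[OH-] − 5.17e-06 = 0.
[OH-] = (−Kb + √(Kb² + 4·Kb·C₀))/2 = 2.05 × 10^-3 M
pOH = 2.69, so pH = 14.00 − pOH = 11.31

pH = 11.31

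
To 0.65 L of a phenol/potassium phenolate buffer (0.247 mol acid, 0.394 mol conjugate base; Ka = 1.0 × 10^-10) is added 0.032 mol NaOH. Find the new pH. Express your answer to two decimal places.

pH = 10.30

After neutralization: n(C6H5OH) = 0.215 mol, n(C6H5O-) = 0.426 mol.
pKa = −log(1.0 × 10^-10) = 10.000
pH = pKa + log(n_C6H5O-/n_C6H5OH) = 10.000 + log(0.426/0.215) = 10.000 + (+0.297)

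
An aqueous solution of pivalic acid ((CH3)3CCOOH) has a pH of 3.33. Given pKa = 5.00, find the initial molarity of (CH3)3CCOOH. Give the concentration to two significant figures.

[H+] = 10^(-3.33) = 4.68 × 10^-4 M = x
Ka = 10^(−5.00) = 1.00 × 10^-5
Ka = x²/(C₀ − x) ⇒ C₀ = x + x²/Ka
C₀ = 4.68 × 10^-4 + (4.68 × 10^-4)²/(1.00 × 10^-5) = 2.24 × 10^-2 M

C₀ = 2.2 × 10^-2 M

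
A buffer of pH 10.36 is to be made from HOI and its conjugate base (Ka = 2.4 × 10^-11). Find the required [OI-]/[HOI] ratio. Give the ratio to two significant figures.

pKa = -log(2.4 × 10^-11) = 10.620
pH = pKa + log(r) ⇒ log(r) = 10.36 − 10.620 = -0.260
r = [OI-]/[HOI] = 10^(-0.260) = 0.55

ratio = 0.55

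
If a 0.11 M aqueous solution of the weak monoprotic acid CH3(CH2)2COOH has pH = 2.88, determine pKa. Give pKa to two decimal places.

pKa = 4.80

[H+] = 10^(-2.88) = 1.32 × 10^-3 M
At equilibrium [HA] = 0.11 − 1.32 × 10^-3 = 1.09 × 10^-1 M
Ka = [H+][A-]/[HA] = (1.32 × 10^-3)² / 1.09 × 10^-1 = 1.60 × 10^-5
pKa = -log(1.60 × 10^-5) = 4.80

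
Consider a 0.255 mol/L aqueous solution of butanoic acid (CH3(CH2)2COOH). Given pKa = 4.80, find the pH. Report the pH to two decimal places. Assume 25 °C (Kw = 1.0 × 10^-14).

pH = 2.70

CH3(CH2)2COOH ⇌ CH3(CH2)2COO- + H+
Ka = 10^(−4.80) = 1.58 × 10^-5
Ka = [H+]²/(0.255 − [H+]) = 1.58 × 10^-5
Assume [H+] ≪ 0.255: [H+] ≈ √(1.58 × 10^-5 × 0.255) = 2.01 × 10^-3 M
([H+]/C₀ = 0.79% < 5%, so the approximation holds.)
pH = −log(2.01 × 10^-3) = 2.70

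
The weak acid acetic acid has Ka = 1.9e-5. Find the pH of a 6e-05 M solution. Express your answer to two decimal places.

CH3COOH ⇌ CH3COO- + H+
Ka = [H+]²/(6e-05 − [H+]) = 1.9 × 10^-5
[H+] is not negligible relative to C₀; solve [H+]² + 1.9e-05·[H+] − 1.14e-09 = 0.
[H+] = [−1.9e-05 + √(1.9e-05² + 4.56e-09)]/2 = 2.56 × 10^-5 M
pH = −log(2.56 × 10^-5) = 4.59

pH = 4.59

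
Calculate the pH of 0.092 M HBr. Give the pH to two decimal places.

pH = 1.04

HBr is a strong acid and dissociates completely, so [H+] = 0.092 M.
pH = -log(0.092) = 1.04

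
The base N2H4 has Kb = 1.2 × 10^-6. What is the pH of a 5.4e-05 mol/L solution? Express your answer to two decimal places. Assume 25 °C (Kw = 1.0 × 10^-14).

pH = 8.87

N2H4 + H2O ⇌ N2H5+ + OH-
Kb = [OH-]²/(5.4e-05 − [OH-]) = 1.2 × 10^-6
[OH-] is not negligible relative to C₀; solve [OH-]² + 1.2e-06·[OH-] − 6.48e-11 = 0.
[OH-] = (−Kb + √(Kb² + 4·Kb·C₀))/2 = 7.47 × 10^-6 M
pOH = 5.13, so pH = 14.00 − pOH = 8.87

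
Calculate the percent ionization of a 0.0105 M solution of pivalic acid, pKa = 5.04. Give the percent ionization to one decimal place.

(CH3)3CCOOH ⇌ (CH3)3CCOO- + H+; let x = [H+] at equilibrium.
Ka = 10^(−5.04) = 9.12 × 10^-6
x ≈ √(Ka·C₀) = √(9.12 × 10^-6 × 0.0105) = 3.09 × 10^-4 M
% ionization = x/C₀ × 100% = 3.09 × 10^-4/0.0105 × 100% = 2.9%

2.9%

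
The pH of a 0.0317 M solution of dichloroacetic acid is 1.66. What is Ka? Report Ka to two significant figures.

[H+] = 10^(-1.66) = 2.19 × 10^-2 M
At equilibrium [HA] = 0.0317 − 2.19 × 10^-2 = 9.80 × 10^-3 M
Ka = [H+][A-]/[HA] = (2.19 × 10^-2)² / 9.80 × 10^-3 = 4.9 × 10^-2

Ka = 4.9 × 10^-2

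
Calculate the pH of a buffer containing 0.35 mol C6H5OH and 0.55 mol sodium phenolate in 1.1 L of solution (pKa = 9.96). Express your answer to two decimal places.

pH = pKa + log([A⁻]/[HA]) = 9.96 + log(0.55/0.35)
pH = 9.96 + (+0.196) = 10.16

pH = 10.16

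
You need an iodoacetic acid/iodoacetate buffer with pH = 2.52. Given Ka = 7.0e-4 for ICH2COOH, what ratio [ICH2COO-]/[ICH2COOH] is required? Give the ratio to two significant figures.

pKa = -log(7.0 × 10^-4) = 3.155
pH = pKa + log(r) ⇒ log(r) = 2.52 − 3.155 = -0.635
r = [ICH2COO-]/[ICH2COOH] = 10^(-0.635) = 0.232

ratio = 0.23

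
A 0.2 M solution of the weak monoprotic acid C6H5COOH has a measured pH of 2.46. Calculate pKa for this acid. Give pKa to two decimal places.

[H+] = 10^(-2.46) = 3.47 × 10^-3 M
At equilibrium [HA] = 0.2 − 3.47 × 10^-3 = 1.97 × 10^-1 M
Ka = [H+][A-]/[HA] = (3.47 × 10^-3)² / 1.97 × 10^-1 = 6.11 × 10^-5
pKa = -log(6.11 × 10^-5) = 4.21

pKa = 4.21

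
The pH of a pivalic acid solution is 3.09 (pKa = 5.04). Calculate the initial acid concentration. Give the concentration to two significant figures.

[H+] = 10^(-3.09) = 8.13 × 10^-4 M = x
Ka = 10^(−5.04) = 9.12 × 10^-6
Ka = x²/(C₀ − x) ⇒ C₀ = x + x²/Ka
C₀ = 8.13 × 10^-4 + (8.13 × 10^-4)²/(9.12 × 10^-6) = 7.33 × 10^-2 M

C₀ = 7.3 × 10^-2 M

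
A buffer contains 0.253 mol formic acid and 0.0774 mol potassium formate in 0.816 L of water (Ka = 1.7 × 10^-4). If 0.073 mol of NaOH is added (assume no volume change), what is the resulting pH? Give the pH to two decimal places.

After neutralization: n(HCOOH) = 0.18 mol, n(HCOO-) = 0.15 mol.
pKa = −log(1.7 × 10^-4) = 3.770
pH = pKa + log(n_HCOO-/n_HCOOH) = 3.770 + log(0.15/0.18) = 3.770 + (-0.079)

pH = 3.69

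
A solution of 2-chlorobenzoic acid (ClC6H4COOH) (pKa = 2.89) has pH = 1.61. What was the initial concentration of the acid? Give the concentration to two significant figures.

C₀ = 4.9 × 10^-1 M

[H+] = 10^(-1.61) = 2.45 × 10^-2 M = x
Ka = 10^(−2.89) = 1.29 × 10^-3
Ka = x²/(C₀ − x) ⇒ C₀ = x + x²/Ka
C₀ = 2.45 × 10^-2 + (2.45 × 10^-2)²/(1.29 × 10^-3) = 4.90 × 10^-1 M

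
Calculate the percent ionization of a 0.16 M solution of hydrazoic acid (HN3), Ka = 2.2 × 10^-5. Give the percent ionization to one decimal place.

1.2%

HN3 ⇌ N3- + H+; let x = [H+] at equilibrium.
x ≈ √(Ka·C₀) = √(2.2 × 10^-5 × 0.16) = 1.88 × 10^-3 M
% ionization = x/C₀ × 100% = 1.88 × 10^-3/0.16 × 100% = 1.2%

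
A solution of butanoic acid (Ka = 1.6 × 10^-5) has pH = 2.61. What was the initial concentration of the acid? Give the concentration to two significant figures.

[H+] = 10^(-2.61) = 2.45 × 10^-3 M = x
Ka = x²/(C₀ − x) ⇒ C₀ = x + x²/Ka
C₀ = 2.45 × 10^-3 + (2.45 × 10^-3)²/(1.6 × 10^-5) = 3.78 × 10^-1 M

C₀ = 3.8 × 10^-1 M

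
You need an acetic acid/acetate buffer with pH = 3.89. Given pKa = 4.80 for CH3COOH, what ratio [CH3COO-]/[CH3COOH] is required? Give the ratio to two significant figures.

pH = pKa + log(r) ⇒ log(r) = 3.89 − 4.80 = -0.91
r = [CH3COO-]/[CH3COOH] = 10^(-0.91) = 0.123

ratio = 0.12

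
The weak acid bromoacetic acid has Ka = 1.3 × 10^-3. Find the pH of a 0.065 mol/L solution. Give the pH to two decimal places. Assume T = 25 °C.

BrCH2COOH ⇌ BrCH2COO- + H+
From the ICE table, Ka = x²/(0.065 − x) = 1.3 × 10^-3.
The 5% rule fails; solving x² + Ka·x − Ka·C₀ = 0 exactly:
x = [−0.0013 + √(0.0013² + 0.000338)]/2 = 8.57 × 10^-3 M
pH = −log(8.57 × 10^-3) = 2.07

pH = 2.07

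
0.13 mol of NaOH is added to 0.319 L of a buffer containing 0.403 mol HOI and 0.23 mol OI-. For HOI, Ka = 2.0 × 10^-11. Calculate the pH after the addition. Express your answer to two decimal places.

OH- converts HOI to OI-: HOI → 0.273 mol, OI- → 0.36 mol.
pKa = −log(2.0 × 10^-11) = 10.699
Henderson–Hasselbalch with mole ratio 0.36/0.273: pH = 10.699 + (+0.120)

pH = 10.82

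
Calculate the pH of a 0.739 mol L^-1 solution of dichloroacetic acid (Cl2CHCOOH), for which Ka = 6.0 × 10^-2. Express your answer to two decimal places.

pH = 0.74

Cl2CHCOOH ⇌ Cl2CHCOO- + H+
From the ICE table, Ka = [H+]²/(0.739 − [H+]) = 6.0 × 10^-2.
The 5% rule fails; solving [H+]² + Ka·[H+] − Ka·C₀ = 0 exactly:
[H+] = [−0.06 + √(0.06² + 0.177)]/2 = 1.83 × 10^-1 M
pH = −log[H+] = −log(1.83 × 10^-1) = 0.74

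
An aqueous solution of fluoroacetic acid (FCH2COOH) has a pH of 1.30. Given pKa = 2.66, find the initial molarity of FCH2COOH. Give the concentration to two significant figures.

C₀ = 1.2 M

[H+] = 10^(-1.30) = 5.01 × 10^-2 M = x
Ka = 10^(−2.66) = 2.19 × 10^-3
Ka = x²/(C₀ − x) ⇒ C₀ = x + x²/Ka
C₀ = 5.01 × 10^-2 + (5.01 × 10^-2)²/(2.19 × 10^-3) = 1.20 M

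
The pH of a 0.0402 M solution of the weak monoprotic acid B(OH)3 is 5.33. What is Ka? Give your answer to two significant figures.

[H+] = 10^(-5.33) = 4.68 × 10^-6 M
At equilibrium [HA] = 0.0402 − 4.68 × 10^-6 = 4.02 × 10^-2 M
Ka = [H+][A-]/[HA] = (4.68 × 10^-6)² / 4.02 × 10^-2 = 5.4 × 10^-10

Ka = 5.4 × 10^-10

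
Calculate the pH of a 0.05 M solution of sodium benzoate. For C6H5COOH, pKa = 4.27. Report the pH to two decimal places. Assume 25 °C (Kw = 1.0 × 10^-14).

pH = 8.48

C6H5COO- is the conjugate base of the weak acid C6H5COOH.
Ka = 10^(−4.27) = 5.37 × 10^-5
Kb = Kw/Ka = 1.0×10^-14 / 5.37 × 10^-5 = 1.86 × 10^-10
Kb = [OH-]²/(0.05 − [OH-]) = 1.86 × 10^-10
Neglecting [OH-] in the denominator: [OH-] = √(1.86 × 10^-10 × 0.05) = 3.05 × 10^-6 M
([OH-]/C₀ = 0.0061% < 5%, so the approximation holds.)
pOH = −log(3.05 × 10^-6) = 5.52; pH = 14.00 − 5.52 = 8.48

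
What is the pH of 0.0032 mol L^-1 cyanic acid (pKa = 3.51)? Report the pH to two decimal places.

pH = 3.07

HOCN ⇌ OCN- + H+
Ka = 10^(−3.51) = 3.09 × 10^-4
From the ICE table, Ka = [H+]²/(0.0032 − [H+]) = 3.09 × 10^-4.
[H+] is not negligible relative to C₀; solve [H+]² + 0.000309·[H+] − 9.89e-07 = 0.
[H+] = (−Ka + √(Ka² + 4·Ka·C₀))/2 = 8.52 × 10^-4 M
pH = −log[H+] = −log(8.52 × 10^-4) = 3.07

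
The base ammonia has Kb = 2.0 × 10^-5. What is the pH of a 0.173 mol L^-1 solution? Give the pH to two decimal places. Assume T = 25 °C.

pH = 11.27

NH3 + H2O ⇌ NH4+ + OH-
From the ICE table, Kb = [OH-]²/(0.173 − [OH-]) = 2.0 × 10^-5.
Since Kb ≪ C₀, [OH-] ≈ √(Kb·C₀) = 1.86 × 10^-3 M.
Check: 1.1% ionized — well under 5%, approximation valid.
pOH = 2.73, so pH = 14.00 − pOH = 11.27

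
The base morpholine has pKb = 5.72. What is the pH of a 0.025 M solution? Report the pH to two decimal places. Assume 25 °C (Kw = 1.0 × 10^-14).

pH = 10.34

C4H8ONH + H2O ⇌ C4H8ONH2+ + OH-
Kb = 10^(−5.72) = 1.91 × 10^-6
From the ICE table, Kb = [OH-]²/(0.025 − [OH-]) = 1.91 × 10^-6.
Since Kb ≪ C₀, [OH-] ≈ √(Kb·C₀) = 2.19 × 10^-4 M.
pOH = 3.66, so pH = 14.00 − pOH = 10.34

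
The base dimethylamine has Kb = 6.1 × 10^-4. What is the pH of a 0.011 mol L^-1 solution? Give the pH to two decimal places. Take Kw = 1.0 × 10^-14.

(CH3)2NH + H2O ⇌ (CH3)2NH2+ + OH-
From the ICE table, Kb = x²/(0.011 − x) = 6.1 × 10^-4.
The 5% rule fails; solving x² + Kb·x − Kb·C₀ = 0 exactly:
x = [−0.00061 + √(0.00061² + 2.68e-05)]/2 = 2.30 × 10^-3 M
pOH = −log(2.30 × 10^-3) = 2.64; pH = 14.00 − 2.64 = 11.36

pH = 11.36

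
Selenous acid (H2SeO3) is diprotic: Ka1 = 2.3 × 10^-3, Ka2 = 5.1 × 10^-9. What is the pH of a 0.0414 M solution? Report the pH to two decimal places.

Ka1 ≫ Ka2, so treat the first dissociation as the only significant source of H+.
Ka1 = x²/(0.0414 − x) = 2.3 × 10^-3
Solving the quadratic: x = (−Ka1 + √(Ka1² + 4·Ka1·C₀))/2 = 8.68 × 10^-3 M
pH = −log(8.68 × 10^-3) = 2.06

pH = 2.06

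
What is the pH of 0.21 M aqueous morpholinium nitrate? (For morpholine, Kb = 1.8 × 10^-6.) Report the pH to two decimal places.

C4H8ONH2+ is the conjugate acid of the weak base C4H8ONH.
Ka = Kw/Kb = 1.0×10^-14 / 1.8 × 10^-6 = 5.56 × 10^-9
From the ICE table, Ka = x²/(0.21 − x) = 5.56 × 10^-9.
Since Ka ≪ C₀, x ≈ √(Ka·C₀) = 3.42 × 10^-5 M.
Check: 0.016% ionized — well under 5%, approximation valid.
pH = −log[H+] = −log(3.42 × 10^-5) = 4.47

pH = 4.47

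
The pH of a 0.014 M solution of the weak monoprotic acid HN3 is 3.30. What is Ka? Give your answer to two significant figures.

Ka = 1.9 × 10^-5

[H+] = 10^(-3.30) = 5.01 × 10^-4 M
At equilibrium [HA] = 0.014 − 5.01 × 10^-4 = 1.35 × 10^-2 M
Ka = [H+][A-]/[HA] = (5.01 × 10^-4)² / 1.35 × 10^-2 = 1.9 × 10^-5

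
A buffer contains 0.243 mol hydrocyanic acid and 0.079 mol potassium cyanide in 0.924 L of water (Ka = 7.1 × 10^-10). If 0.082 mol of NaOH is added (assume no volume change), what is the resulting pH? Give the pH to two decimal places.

After neutralization: n(HCN) = 0.161 mol, n(CN-) = 0.161 mol.
pKa = −log(7.1 × 10^-10) = 9.149
Henderson–Hasselbalch with mole ratio 0.161/0.161: pH = 9.149 + (+0.000)

pH = 9.15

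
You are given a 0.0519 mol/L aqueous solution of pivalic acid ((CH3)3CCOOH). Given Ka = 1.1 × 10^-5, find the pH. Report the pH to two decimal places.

pH = 3.12

(CH3)3CCOOH ⇌ (CH3)3CCOO- + H+
Ka = [H+]²/(0.0519 − [H+]) = 1.1 × 10^-5
Since Ka ≪ C₀, [H+] ≈ √(Ka·C₀) = 7.56 × 10^-4 M.
([H+]/C₀ = 1.5% < 5%, so the approximation holds.)
pH = −log(7.56 × 10^-4) = 3.12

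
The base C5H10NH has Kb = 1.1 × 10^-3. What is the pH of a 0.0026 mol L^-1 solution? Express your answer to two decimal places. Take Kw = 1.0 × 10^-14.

pH = 11.09

C5H10NH + H2O ⇌ C5H10NH2+ + OH-
From the ICE table, Kb = [OH-]²/(0.0026 − [OH-]) = 1.1 × 10^-3.
Here C₀/Kb ≈ 2.36, so the small-[OH-] approximation fails. Use the quadratic:
[OH-] = (−Kb + √(Kb² + 4·Kb·C₀))/2 = 1.23 × 10^-3 M
pOH = −log(1.23 × 10^-3) = 2.91; pH = 14.00 − 2.91 = 11.09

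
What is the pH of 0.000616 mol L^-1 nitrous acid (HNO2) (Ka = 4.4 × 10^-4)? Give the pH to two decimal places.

HNO2 ⇌ NO2- + H+
Ka = [H+]²/(0.000616 − [H+]) = 4.4 × 10^-4
Here C₀/Ka ≈ 1.4, so the small-[H+] approximation fails. Use the quadratic:
[H+] = (−Ka + √(Ka² + 4·Ka·C₀))/2 = 3.45 × 10^-4 M
pH = −log(3.45 × 10^-4) = 3.46

pH = 3.46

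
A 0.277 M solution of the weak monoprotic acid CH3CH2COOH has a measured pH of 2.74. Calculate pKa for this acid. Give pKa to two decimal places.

[H+] = 10^(-2.74) = 1.82 × 10^-3 M
At equilibrium [HA] = 0.277 − 1.82 × 10^-3 = 2.75 × 10^-1 M
Ka = [H+][A-]/[HA] = (1.82 × 10^-3)² / 2.75 × 10^-1 = 1.20 × 10^-5
pKa = -log(1.20 × 10^-5) = 4.92

pKa = 4.92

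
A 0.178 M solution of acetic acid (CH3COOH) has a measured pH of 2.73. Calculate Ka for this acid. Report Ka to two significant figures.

[H+] = 10^(-2.73) = 1.86 × 10^-3 M
At equilibrium [HA] = 0.178 − 1.86 × 10^-3 = 1.76 × 10^-1 M
Ka = [H+][A-]/[HA] = (1.86 × 10^-3)² / 1.76 × 10^-1 = 2.0 × 10^-5

Ka = 2.0 × 10^-5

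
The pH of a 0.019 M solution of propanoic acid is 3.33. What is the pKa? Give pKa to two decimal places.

pKa = 4.93

[H+] = 10^(-3.33) = 4.68 × 10^-4 M
At equilibrium [HA] = 0.019 − 4.68 × 10^-4 = 1.85 × 10^-2 M
Ka = [H+][A-]/[HA] = (4.68 × 10^-4)² / 1.85 × 10^-2 = 1.18 × 10^-5
pKa = -log(1.18 × 10^-5) = 4.93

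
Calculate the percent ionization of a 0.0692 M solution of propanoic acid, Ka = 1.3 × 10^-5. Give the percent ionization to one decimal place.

1.4%

CH3CH2COOH ⇌ CH3CH2COO- + H+; let x = [H+] at equilibrium.
x ≈ √(Ka·C₀) = √(1.3 × 10^-5 × 0.0692) = 9.48 × 10^-4 M
Fraction ionized = 9.48 × 10^-4 / 0.0692 = 0.0137 → 1.4%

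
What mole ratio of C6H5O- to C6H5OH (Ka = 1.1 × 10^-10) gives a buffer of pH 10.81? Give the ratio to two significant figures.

pKa = -log(1.1 × 10^-10) = 9.959
pH = pKa + log(r) ⇒ log(r) = 10.81 − 9.959 = +0.851
r = [C6H5O-]/[C6H5OH] = 10^(+0.851) = 7.1

ratio = 7.1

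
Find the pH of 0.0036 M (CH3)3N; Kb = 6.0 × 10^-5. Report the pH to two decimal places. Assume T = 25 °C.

(CH3)3N + H2O ⇌ (CH3)3NH+ + OH-
Kb = x²/(0.0036 − x) = 6.0 × 10^-5
Here C₀/Kb ≈ 60, so the small-x approximation fails. Use the quadratic:
x = [−6e-05 + √(6e-05² + 8.64e-07)]/2 = 4.36 × 10^-4 M
pOH = 3.36, so pH = 14.00 − pOH = 10.64

pH = 10.64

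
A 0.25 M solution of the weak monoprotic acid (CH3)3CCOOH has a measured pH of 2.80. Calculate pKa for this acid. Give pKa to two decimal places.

[H+] = 10^(-2.80) = 1.58 × 10^-3 M
At equilibrium [HA] = 0.25 − 1.58 × 10^-3 = 2.48 × 10^-1 M
Ka = [H+][A-]/[HA] = (1.58 × 10^-3)² / 2.48 × 10^-1 = 1.01 × 10^-5
pKa = -log(1.01 × 10^-5) = 5.00

pKa = 5.00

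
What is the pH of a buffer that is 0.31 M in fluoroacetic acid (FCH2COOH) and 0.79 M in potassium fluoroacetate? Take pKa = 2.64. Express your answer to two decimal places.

pH = pKa + log([A⁻]/[HA]) = 2.64 + log(0.79/0.31)
pH = 2.64 + (+0.406) = 3.05

pH = 3.05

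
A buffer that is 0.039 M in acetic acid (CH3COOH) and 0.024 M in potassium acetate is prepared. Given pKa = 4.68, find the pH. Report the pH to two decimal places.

pH = 4.47

Henderson–Hasselbalch: pH = pKa + log([CH3COO-]/[CH3COOH]) = 4.68 + log(0.024/0.039)
pH = 4.68 + (-0.211) = 4.47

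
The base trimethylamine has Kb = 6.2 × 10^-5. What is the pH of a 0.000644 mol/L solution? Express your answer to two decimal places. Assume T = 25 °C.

pH = 10.23

(CH3)3N + H2O ⇌ (CH3)3NH+ + OH-
From the ICE table, Kb = [OH-]²/(0.000644 − [OH-]) = 6.2 × 10^-5.
The 5% rule fails; solving [OH-]² + Kb·[OH-] − Kb·C₀ = 0 exactly:
[OH-] = [−6.2e-05 + √(6.2e-05² + 1.6e-07)]/2 = 1.71 × 10^-4 M
pOH = 3.77, so pH = 14.00 − pOH = 10.23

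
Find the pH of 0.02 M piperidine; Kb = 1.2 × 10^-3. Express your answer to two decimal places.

pH = 11.64

C5H10NH + H2O ⇌ C5H10NH2+ + OH-
Kb = [OH-]²/(0.02 − [OH-]) = 1.2 × 10^-3
The 5% rule fails; solving [OH-]² + Kb·[OH-] − Kb·C₀ = 0 exactly:
[OH-] = (−Kb + √(Kb² + 4·Kb·C₀))/2 = 4.34 × 10^-3 M
pOH = −log(4.34 × 10^-3) = 2.36; pH = 14.00 − 2.36 = 11.64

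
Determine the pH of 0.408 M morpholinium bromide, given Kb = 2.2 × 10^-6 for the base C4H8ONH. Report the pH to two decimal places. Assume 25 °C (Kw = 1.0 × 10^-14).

pH = 4.37

C4H8ONH2+ is the conjugate acid of the weak base C4H8ONH.
Ka = Kw/Kb = 1.0×10^-14 / 2.2 × 10^-6 = 4.55 × 10^-9
Let x = [H+] at equilibrium. Ka = x²/(0.408 − x).
Since Ka ≪ C₀, x ≈ √(Ka·C₀) = 4.31 × 10^-5 M.
Check: 0.011% ionized — well under 5%, approximation valid.
pH = −log(4.31 × 10^-5) = 4.37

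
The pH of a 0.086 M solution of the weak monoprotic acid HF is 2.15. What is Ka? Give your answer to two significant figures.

[H+] = 10^(-2.15) = 7.08 × 10^-3 M
At equilibrium [HA] = 0.086 − 7.08 × 10^-3 = 7.89 × 10^-2 M
Ka = [H+][A-]/[HA] = (7.08 × 10^-3)² / 7.89 × 10^-2 = 6.4 × 10^-4

Ka = 6.4 × 10^-4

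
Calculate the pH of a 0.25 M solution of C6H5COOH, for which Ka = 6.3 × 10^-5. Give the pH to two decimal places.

C6H5COOH ⇌ C6H5COO- + H+
From the ICE table, Ka = [H+]²/(0.25 − [H+]) = 6.3 × 10^-5.
Neglecting [H+] in the denominator: [H+] = √(6.3 × 10^-5 × 0.25) = 3.97 × 10^-3 M
pH = −log[H+] = −log(3.97 × 10^-3) = 2.40

pH = 2.40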